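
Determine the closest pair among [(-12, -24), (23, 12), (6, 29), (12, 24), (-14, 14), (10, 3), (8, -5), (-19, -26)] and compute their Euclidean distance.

Computing all pairwise distances among 8 points:

d((-12, -24), (23, 12)) = 50.2096
d((-12, -24), (6, 29)) = 55.9732
d((-12, -24), (12, 24)) = 53.6656
d((-12, -24), (-14, 14)) = 38.0526
d((-12, -24), (10, 3)) = 34.8281
d((-12, -24), (8, -5)) = 27.5862
d((-12, -24), (-19, -26)) = 7.2801 <-- minimum
d((23, 12), (6, 29)) = 24.0416
d((23, 12), (12, 24)) = 16.2788
d((23, 12), (-14, 14)) = 37.054
d((23, 12), (10, 3)) = 15.8114
d((23, 12), (8, -5)) = 22.6716
d((23, 12), (-19, -26)) = 56.6392
d((6, 29), (12, 24)) = 7.8102
d((6, 29), (-14, 14)) = 25.0
d((6, 29), (10, 3)) = 26.3059
d((6, 29), (8, -5)) = 34.0588
d((6, 29), (-19, -26)) = 60.4152
d((12, 24), (-14, 14)) = 27.8568
d((12, 24), (10, 3)) = 21.095
d((12, 24), (8, -5)) = 29.2746
d((12, 24), (-19, -26)) = 58.8303
d((-14, 14), (10, 3)) = 26.4008
d((-14, 14), (8, -5)) = 29.0689
d((-14, 14), (-19, -26)) = 40.3113
d((10, 3), (8, -5)) = 8.2462
d((10, 3), (-19, -26)) = 41.0122
d((8, -5), (-19, -26)) = 34.2053

Closest pair: (-12, -24) and (-19, -26) with distance 7.2801

The closest pair is (-12, -24) and (-19, -26) with Euclidean distance 7.2801. For 8 points, brute-force pairwise comparison is shown above. For large n, the divide-and-conquer algorithm (sort by x, recurse on halves, check the dividing strip) achieves O(n log n).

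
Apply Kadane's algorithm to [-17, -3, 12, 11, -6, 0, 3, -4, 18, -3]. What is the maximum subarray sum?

Using Kadane's algorithm on [-17, -3, 12, 11, -6, 0, 3, -4, 18, -3]:

Scanning through the array:
Position 1 (value -3): max_ending_here = -3, max_so_far = -3
Position 2 (value 12): max_ending_here = 12, max_so_far = 12
Position 3 (value 11): max_ending_here = 23, max_so_far = 23
Position 4 (value -6): max_ending_here = 17, max_so_far = 23
Position 5 (value 0): max_ending_here = 17, max_so_far = 23
Position 6 (value 3): max_ending_here = 20, max_so_far = 23
Position 7 (value -4): max_ending_here = 16, max_so_far = 23
Position 8 (value 18): max_ending_here = 34, max_so_far = 34
Position 9 (value -3): max_ending_here = 31, max_so_far = 34

Maximum subarray: [12, 11, -6, 0, 3, -4, 18]
Maximum sum: 34

The maximum subarray is [12, 11, -6, 0, 3, -4, 18] with sum 34. This subarray runs from index 2 to index 8.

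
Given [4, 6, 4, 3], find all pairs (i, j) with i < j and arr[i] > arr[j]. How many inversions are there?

Finding inversions in [4, 6, 4, 3]:

(0, 3): arr[0]=4 > arr[3]=3
(1, 2): arr[1]=6 > arr[2]=4
(1, 3): arr[1]=6 > arr[3]=3
(2, 3): arr[2]=4 > arr[3]=3

Total inversions: 4

The array has 4 inversion(s): (0,3), (1,2), (1,3), (2,3). Each pair (i,j) satisfies i < j and arr[i] > arr[j].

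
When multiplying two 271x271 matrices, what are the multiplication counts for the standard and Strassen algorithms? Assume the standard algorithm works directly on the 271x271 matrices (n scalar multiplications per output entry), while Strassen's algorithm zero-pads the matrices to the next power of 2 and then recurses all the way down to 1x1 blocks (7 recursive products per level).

Matrix multiplication for 271x271 matrices:

Strassen's algorithm requires power-of-2 dimensions. Pad 271x271 to 512x512 (next power of 2).

Standard algorithm: 271^3 = 19902511 multiplications
Strassen's algorithm: 7^(log2(512)) = 7^9 = 40353607 multiplications
Difference: 19902511 - 40353607 = -20451096 (Strassen uses MORE here due to padding overhead — for small or just-over-power-of-2 n, padding can outweigh the per-level savings)

Standard: 19902511 multiplications (271^3). Strassen: 40353607 multiplications (7^9, after padding to 512x512). Strassen reduces 8 recursive multiplications to 7 at each level.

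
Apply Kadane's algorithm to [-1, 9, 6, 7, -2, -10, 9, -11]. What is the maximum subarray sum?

Using Kadane's algorithm on [-1, 9, 6, 7, -2, -10, 9, -11]:

Scanning through the array:
Position 1 (value 9): max_ending_here = 9, max_so_far = 9
Position 2 (value 6): max_ending_here = 15, max_so_far = 15
Position 3 (value 7): max_ending_here = 22, max_so_far = 22
Position 4 (value -2): max_ending_here = 20, max_so_far = 22
Position 5 (value -10): max_ending_here = 10, max_so_far = 22
Position 6 (value 9): max_ending_here = 19, max_so_far = 22
Position 7 (value -11): max_ending_here = 8, max_so_far = 22

Maximum subarray: [9, 6, 7]
Maximum sum: 22

The maximum subarray is [9, 6, 7] with sum 22. This subarray runs from index 1 to index 3.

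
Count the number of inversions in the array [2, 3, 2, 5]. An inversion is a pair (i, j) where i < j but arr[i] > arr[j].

Finding inversions in [2, 3, 2, 5]:

(1, 2): arr[1]=3 > arr[2]=2

Total inversions: 1

The array has 1 inversion(s): (1,2). Each pair (i,j) satisfies i < j and arr[i] > arr[j].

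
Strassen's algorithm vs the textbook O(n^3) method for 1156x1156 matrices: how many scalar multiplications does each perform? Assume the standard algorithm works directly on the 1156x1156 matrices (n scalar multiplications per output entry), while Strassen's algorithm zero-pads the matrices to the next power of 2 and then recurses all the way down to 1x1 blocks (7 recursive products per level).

Matrix multiplication for 1156x1156 matrices:

Strassen's algorithm requires power-of-2 dimensions. Pad 1156x1156 to 2048x2048 (next power of 2).

Standard algorithm: 1156^3 = 1544804416 multiplications
Strassen's algorithm: 7^(log2(2048)) = 7^11 = 1977326743 multiplications
Difference: 1544804416 - 1977326743 = -432522327 (Strassen uses MORE here due to padding overhead — for small or just-over-power-of-2 n, padding can outweigh the per-level savings)

Standard: 1544804416 multiplications (1156^3). Strassen: 1977326743 multiplications (7^11, after padding to 2048x2048). Strassen reduces 8 recursive multiplications to 7 at each level.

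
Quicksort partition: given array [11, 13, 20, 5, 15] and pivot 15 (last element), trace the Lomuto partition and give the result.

Lomuto partition with pivot = 15:

Initial array: [11, 13, 20, 5, 15]

arr[0]=11 <= 15: swap with position 0, array becomes [11, 13, 20, 5, 15]
arr[1]=13 <= 15: swap with position 1, array becomes [11, 13, 20, 5, 15]
arr[2]=20 > 15: no swap
arr[3]=5 <= 15: swap with position 2, array becomes [11, 13, 5, 20, 15]

Place pivot at position 3: [11, 13, 5, 15, 20]
Pivot position: 3

After partitioning with pivot 15, the array becomes [11, 13, 5, 15, 20]. The pivot is placed at index 3. All elements to the left of the pivot are <= 15, and all elements to the right are > 15.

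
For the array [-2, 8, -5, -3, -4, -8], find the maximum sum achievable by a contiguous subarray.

Using Kadane's algorithm on [-2, 8, -5, -3, -4, -8]:

Scanning through the array:
Position 1 (value 8): max_ending_here = 8, max_so_far = 8
Position 2 (value -5): max_ending_here = 3, max_so_far = 8
Position 3 (value -3): max_ending_here = 0, max_so_far = 8
Position 4 (value -4): max_ending_here = -4, max_so_far = 8
Position 5 (value -8): max_ending_here = -8, max_so_far = 8

Maximum subarray: [8]
Maximum sum: 8

The maximum subarray is [8] with sum 8. This subarray runs from index 1 to index 1.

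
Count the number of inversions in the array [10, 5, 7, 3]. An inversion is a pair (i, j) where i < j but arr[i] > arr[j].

Finding inversions in [10, 5, 7, 3]:

(0, 1): arr[0]=10 > arr[1]=5
(0, 2): arr[0]=10 > arr[2]=7
(0, 3): arr[0]=10 > arr[3]=3
(1, 3): arr[1]=5 > arr[3]=3
(2, 3): arr[2]=7 > arr[3]=3

Total inversions: 5

The array has 5 inversion(s): (0,1), (0,2), (0,3), (1,3), (2,3). Each pair (i,j) satisfies i < j and arr[i] > arr[j].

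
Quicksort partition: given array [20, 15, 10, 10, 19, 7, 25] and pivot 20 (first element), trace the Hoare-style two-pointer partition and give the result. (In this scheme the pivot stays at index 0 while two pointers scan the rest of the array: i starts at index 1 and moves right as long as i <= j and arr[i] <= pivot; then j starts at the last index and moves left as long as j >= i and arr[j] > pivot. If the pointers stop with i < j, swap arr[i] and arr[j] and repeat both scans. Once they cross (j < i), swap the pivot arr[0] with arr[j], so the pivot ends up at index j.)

Hoare-style two-pointer partition with pivot = 20:

Initial array: [20, 15, 10, 10, 19, 7, 25]

Pointers start at i = 1, j = 6.
i ends at 6, j ends at 5: the pointers have crossed (j < i), so scanning stops.

Swap pivot arr[0] with arr[5] to place pivot at position 5: [7, 15, 10, 10, 19, 20, 25]
Pivot position: 5

After partitioning with pivot 20, the array becomes [7, 15, 10, 10, 19, 20, 25]. The pivot is placed at index 5. All elements to the left of the pivot are <= 20, and all elements to the right are > 20.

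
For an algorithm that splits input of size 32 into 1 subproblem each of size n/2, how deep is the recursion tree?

For divide and conquer with division factor 2:

Problem sizes at each level:
Level 0: 32
Level 1: 16
Level 2: 8
Level 3: 4
Level 4: 2
Level 5: 1

The root is level 0 and the size-1 base case is level 5 (the tree spans levels 0 through 5, i.e. 6 levels counting the root), so the depth is the number of divisions: log_2(32) = 5

The recursion tree depth is log_2(32) = 5. At each level, the problem size is divided by 2, so it takes 5 divisions to reduce to a base case of size 1. The algorithm makes 1 recursive call at each level.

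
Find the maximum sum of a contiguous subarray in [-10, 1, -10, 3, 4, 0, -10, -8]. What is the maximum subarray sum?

Using Kadane's algorithm on [-10, 1, -10, 3, 4, 0, -10, -8]:

Scanning through the array:
Position 1 (value 1): max_ending_here = 1, max_so_far = 1
Position 2 (value -10): max_ending_here = -9, max_so_far = 1
Position 3 (value 3): max_ending_here = 3, max_so_far = 3
Position 4 (value 4): max_ending_here = 7, max_so_far = 7
Position 5 (value 0): max_ending_here = 7, max_so_far = 7
Position 6 (value -10): max_ending_here = -3, max_so_far = 7
Position 7 (value -8): max_ending_here = -8, max_so_far = 7

Maximum subarray: [3, 4]
Maximum sum: 7

The maximum subarray is [3, 4] with sum 7. This subarray runs from index 3 to index 4.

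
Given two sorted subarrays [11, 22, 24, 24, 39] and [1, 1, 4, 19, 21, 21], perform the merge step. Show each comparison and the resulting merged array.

Merging process:

Compare 11 vs 1: take 1 from right. Merged: [1]
Compare 11 vs 1: take 1 from right. Merged: [1, 1]
Compare 11 vs 4: take 4 from right. Merged: [1, 1, 4]
Compare 11 vs 19: take 11 from left. Merged: [1, 1, 4, 11]
Compare 22 vs 19: take 19 from right. Merged: [1, 1, 4, 11, 19]
Compare 22 vs 21: take 21 from right. Merged: [1, 1, 4, 11, 19, 21]
Compare 22 vs 21: take 21 from right. Merged: [1, 1, 4, 11, 19, 21, 21]
Append remaining from left: [22, 24, 24, 39]. Merged: [1, 1, 4, 11, 19, 21, 21, 22, 24, 24, 39]

Final merged array: [1, 1, 4, 11, 19, 21, 21, 22, 24, 24, 39]
Total comparisons: 7

The merged array is [1, 1, 4, 11, 19, 21, 21, 22, 24, 24, 39], requiring 7 comparisons. The merge step runs in O(n) time where n is the total number of elements.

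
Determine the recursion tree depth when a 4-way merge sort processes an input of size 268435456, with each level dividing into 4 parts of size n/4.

For divide and conquer with division factor 4:

Problem sizes at each level:
Level 0: 268435456
Level 1: 67108864
Level 2: 16777216
Level 3: 4194304
Level 4: 1048576
Level 5: 262144
Level 6: 65536
Level 7: 16384
Level 8: 4096
Level 9: 1024
Level 10: 256
Level 11: 64
Level 12: 16
Level 13: 4
Level 14: 1

The root is level 0 and the size-1 base case is level 14 (the tree spans levels 0 through 14, i.e. 15 levels counting the root), so the depth is the number of divisions: log_4(268435456) = 14

The recursion tree depth is log_4(268435456) = 14. At each level, the problem size is divided by 4, so it takes 14 divisions to reduce to a base case of size 1. The algorithm makes 4 recursive calls at each level.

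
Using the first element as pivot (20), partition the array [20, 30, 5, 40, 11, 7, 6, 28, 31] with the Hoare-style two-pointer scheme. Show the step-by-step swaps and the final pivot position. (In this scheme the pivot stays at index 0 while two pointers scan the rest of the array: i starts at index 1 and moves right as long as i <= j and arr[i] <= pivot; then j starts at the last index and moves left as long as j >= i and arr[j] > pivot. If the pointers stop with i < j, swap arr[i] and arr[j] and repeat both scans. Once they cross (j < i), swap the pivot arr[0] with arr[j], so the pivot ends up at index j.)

Hoare-style two-pointer partition with pivot = 20:

Initial array: [20, 30, 5, 40, 11, 7, 6, 28, 31]

Pointers start at i = 1, j = 8.
i stops at index 1 (arr[1]=30 > 20), j stops at index 6 (arr[6]=6 <= 20): swap arr[1] and arr[6], array becomes [20, 6, 5, 40, 11, 7, 30, 28, 31]
i stops at index 3 (arr[3]=40 > 20), j stops at index 5 (arr[5]=7 <= 20): swap arr[3] and arr[5], array becomes [20, 6, 5, 7, 11, 40, 30, 28, 31]
i ends at 5, j ends at 4: the pointers have crossed (j < i), so scanning stops.

Swap pivot arr[0] with arr[4] to place pivot at position 4: [11, 6, 5, 7, 20, 40, 30, 28, 31]
Pivot position: 4

After partitioning with pivot 20, the array becomes [11, 6, 5, 7, 20, 40, 30, 28, 31]. The pivot is placed at index 4. All elements to the left of the pivot are <= 20, and all elements to the right are > 20.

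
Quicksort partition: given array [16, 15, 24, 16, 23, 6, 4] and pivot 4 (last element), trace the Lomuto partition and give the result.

Lomuto partition with pivot = 4:

Initial array: [16, 15, 24, 16, 23, 6, 4]

arr[0]=16 > 4: no swap
arr[1]=15 > 4: no swap
arr[2]=24 > 4: no swap
arr[3]=16 > 4: no swap
arr[4]=23 > 4: no swap
arr[5]=6 > 4: no swap

Place pivot at position 0: [4, 15, 24, 16, 23, 6, 16]
Pivot position: 0

After partitioning with pivot 4, the array becomes [4, 15, 24, 16, 23, 6, 16]. The pivot is placed at index 0. All elements to the left of the pivot are <= 4, and all elements to the right are > 4.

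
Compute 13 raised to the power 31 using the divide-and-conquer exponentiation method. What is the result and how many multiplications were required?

Computing 13^31 by squaring (build up from 13^1; each line after the first costs one multiplication):

13^1 = 13
13^2 = (13^1)^2 = 13^2 = 169
13^3 = 13 * 13^2 = 13 * 169 = 2197
13^6 = (13^3)^2 = 2197^2 = 4826809
13^7 = 13 * 13^6 = 13 * 4826809 = 62748517
13^14 = (13^7)^2 = 62748517^2 = 3937376385699289
13^15 = 13 * 13^14 = 13 * 3937376385699289 = 51185893014090757
13^30 = (13^15)^2 = 51185893014090757^2 = 2619995643649944960380551432833049
13^31 = 13 * 13^30 = 13 * 2619995643649944960380551432833049 = 34059943367449284484947168626829637

Result: 34059943367449284484947168626829637
Multiplications needed: 8 (8 lines after 13^1)

13^31 = 34059943367449284484947168626829637. Using exponentiation by squaring, this requires 8 multiplications. The key idea: if the exponent is even, square the half-power; if odd, multiply by the base once.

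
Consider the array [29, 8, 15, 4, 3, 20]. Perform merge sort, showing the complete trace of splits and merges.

Merge sort trace:

Split: [29, 8, 15, 4, 3, 20] -> [29, 8, 15] and [4, 3, 20]
  Split: [29, 8, 15] -> [29] and [8, 15]
    Split: [8, 15] -> [8] and [15]
    Merge: [8] + [15] -> [8, 15]
  Merge: [29] + [8, 15] -> [8, 15, 29]
  Split: [4, 3, 20] -> [4] and [3, 20]
    Split: [3, 20] -> [3] and [20]
    Merge: [3] + [20] -> [3, 20]
  Merge: [4] + [3, 20] -> [3, 4, 20]
Merge: [8, 15, 29] + [3, 4, 20] -> [3, 4, 8, 15, 20, 29]

Final sorted array: [3, 4, 8, 15, 20, 29]

The merge sort proceeds by recursively splitting the array and merging sorted halves.
After all merges, the sorted array is [3, 4, 8, 15, 20, 29].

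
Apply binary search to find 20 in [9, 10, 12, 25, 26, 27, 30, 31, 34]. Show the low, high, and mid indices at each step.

Binary search for 20 in [9, 10, 12, 25, 26, 27, 30, 31, 34]:

lo=0, hi=8, mid=4, arr[mid]=26 -> 26 > 20, search left half
lo=0, hi=3, mid=1, arr[mid]=10 -> 10 < 20, search right half
lo=2, hi=3, mid=2, arr[mid]=12 -> 12 < 20, search right half
lo=3, hi=3, mid=3, arr[mid]=25 -> 25 > 20, search left half
lo=3 > hi=2, target 20 not found

Binary search determines that 20 is not in the array after 4 comparisons. The search space was exhausted without finding the target.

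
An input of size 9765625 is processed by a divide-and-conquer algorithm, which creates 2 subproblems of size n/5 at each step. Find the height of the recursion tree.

For divide and conquer with division factor 5:

Problem sizes at each level:
Level 0: 9765625
Level 1: 1953125
Level 2: 390625
Level 3: 78125
Level 4: 15625
Level 5: 3125
Level 6: 625
Level 7: 125
Level 8: 25
Level 9: 5
Level 10: 1

The root is level 0 and the size-1 base case is level 10 (the tree spans levels 0 through 10, i.e. 11 levels counting the root), so the depth is the number of divisions: log_5(9765625) = 10

The recursion tree depth is log_5(9765625) = 10. At each level, the problem size is divided by 5, so it takes 10 divisions to reduce to a base case of size 1. The algorithm makes 2 recursive calls at each level.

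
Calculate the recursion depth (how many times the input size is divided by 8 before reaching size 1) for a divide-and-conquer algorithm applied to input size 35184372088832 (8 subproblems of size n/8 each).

For divide and conquer with division factor 8:

Problem sizes at each level:
Level 0: 35184372088832
Level 1: 4398046511104
Level 2: 549755813888
Level 3: 68719476736
Level 4: 8589934592
Level 5: 1073741824
Level 6: 134217728
Level 7: 16777216
Level 8: 2097152
Level 9: 262144
Level 10: 32768
Level 11: 4096
Level 12: 512
Level 13: 64
Level 14: 8
Level 15: 1

The root is level 0 and the size-1 base case is level 15 (the tree spans levels 0 through 15, i.e. 16 levels counting the root), so the depth is the number of divisions: log_8(35184372088832) = 15

The recursion tree depth is log_8(35184372088832) = 15. At each level, the problem size is divided by 8, so it takes 15 divisions to reduce to a base case of size 1. The algorithm makes 8 recursive calls at each level.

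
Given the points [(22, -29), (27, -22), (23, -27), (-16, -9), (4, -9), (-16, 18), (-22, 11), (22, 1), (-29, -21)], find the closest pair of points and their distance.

Computing all pairwise distances among 9 points:

d((22, -29), (27, -22)) = 8.6023
d((22, -29), (23, -27)) = 2.2361 <-- minimum
d((22, -29), (-16, -9)) = 42.9418
d((22, -29), (4, -9)) = 26.9072
d((22, -29), (-16, 18)) = 60.4401
d((22, -29), (-22, 11)) = 59.4643
d((22, -29), (22, 1)) = 30.0
d((22, -29), (-29, -21)) = 51.6236
d((27, -22), (23, -27)) = 6.4031
d((27, -22), (-16, -9)) = 44.9222
d((27, -22), (4, -9)) = 26.4197
d((27, -22), (-16, 18)) = 58.7282
d((27, -22), (-22, 11)) = 59.0762
d((27, -22), (22, 1)) = 23.5372
d((27, -22), (-29, -21)) = 56.0089
d((23, -27), (-16, -9)) = 42.9535
d((23, -27), (4, -9)) = 26.1725
d((23, -27), (-16, 18)) = 59.5483
d((23, -27), (-22, 11)) = 58.8982
d((23, -27), (22, 1)) = 28.0179
d((23, -27), (-29, -21)) = 52.345
d((-16, -9), (4, -9)) = 20.0
d((-16, -9), (-16, 18)) = 27.0
d((-16, -9), (-22, 11)) = 20.8806
d((-16, -9), (22, 1)) = 39.2938
d((-16, -9), (-29, -21)) = 17.6918
d((4, -9), (-16, 18)) = 33.6006
d((4, -9), (-22, 11)) = 32.8024
d((4, -9), (22, 1)) = 20.5913
d((4, -9), (-29, -21)) = 35.1141
d((-16, 18), (-22, 11)) = 9.2195
d((-16, 18), (22, 1)) = 41.6293
d((-16, 18), (-29, -21)) = 41.1096
d((-22, 11), (22, 1)) = 45.1221
d((-22, 11), (-29, -21)) = 32.7567
d((22, 1), (-29, -21)) = 55.5428

Closest pair: (22, -29) and (23, -27) with distance 2.2361

The closest pair is (22, -29) and (23, -27) with Euclidean distance 2.2361. For 9 points, brute-force pairwise comparison is shown above. For large n, the divide-and-conquer algorithm (sort by x, recurse on halves, check the dividing strip) achieves O(n log n).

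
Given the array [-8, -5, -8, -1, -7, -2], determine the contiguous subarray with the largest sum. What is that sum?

Using Kadane's algorithm on [-8, -5, -8, -1, -7, -2]:

Scanning through the array:
Position 1 (value -5): max_ending_here = -5, max_so_far = -5
Position 2 (value -8): max_ending_here = -8, max_so_far = -5
Position 3 (value -1): max_ending_here = -1, max_so_far = -1
Position 4 (value -7): max_ending_here = -7, max_so_far = -1
Position 5 (value -2): max_ending_here = -2, max_so_far = -1

Maximum subarray: [-1]
Maximum sum: -1

The maximum subarray is [-1] with sum -1. This subarray runs from index 3 to index 3.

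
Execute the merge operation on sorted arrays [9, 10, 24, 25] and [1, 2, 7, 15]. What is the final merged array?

Merging process:

Compare 9 vs 1: take 1 from right. Merged: [1]
Compare 9 vs 2: take 2 from right. Merged: [1, 2]
Compare 9 vs 7: take 7 from right. Merged: [1, 2, 7]
Compare 9 vs 15: take 9 from left. Merged: [1, 2, 7, 9]
Compare 10 vs 15: take 10 from left. Merged: [1, 2, 7, 9, 10]
Compare 24 vs 15: take 15 from right. Merged: [1, 2, 7, 9, 10, 15]
Append remaining from left: [24, 25]. Merged: [1, 2, 7, 9, 10, 15, 24, 25]

Final merged array: [1, 2, 7, 9, 10, 15, 24, 25]
Total comparisons: 6

The merged array is [1, 2, 7, 9, 10, 15, 24, 25], requiring 6 comparisons. The merge step runs in O(n) time where n is the total number of elements.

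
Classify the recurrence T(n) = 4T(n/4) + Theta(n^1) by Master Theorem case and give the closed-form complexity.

Master Theorem for T(n) = 4T(n/4) + O(n^1):

a = 4, b = 4, c = 1
log_b(a) = log_4(4) = 1.0000

Case 2: c = 1 = log_4(4) = 1.0000
T(n) = O(n^1 log n) = O(n log n)

For T(n) = 4T(n/4) + O(n^1): log_4(4) = 1.0000. This is Case 2 of the Master Theorem (c = log_b(a), equal work at all levels), giving O(n log n).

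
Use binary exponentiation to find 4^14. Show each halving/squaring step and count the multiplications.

Computing 4^14 by squaring (build up from 4^1; each line after the first costs one multiplication):

4^1 = 4
4^2 = (4^1)^2 = 4^2 = 16
4^3 = 4 * 4^2 = 4 * 16 = 64
4^6 = (4^3)^2 = 64^2 = 4096
4^7 = 4 * 4^6 = 4 * 4096 = 16384
4^14 = (4^7)^2 = 16384^2 = 268435456

Result: 268435456
Multiplications needed: 5 (5 lines after 4^1)

4^14 = 268435456. Using exponentiation by squaring, this requires 5 multiplications. The key idea: if the exponent is even, square the half-power; if odd, multiply by the base once.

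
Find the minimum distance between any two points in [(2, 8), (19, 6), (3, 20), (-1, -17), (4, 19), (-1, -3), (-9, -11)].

Computing all pairwise distances among 7 points:

d((2, 8), (19, 6)) = 17.1172
d((2, 8), (3, 20)) = 12.0416
d((2, 8), (-1, -17)) = 25.1794
d((2, 8), (4, 19)) = 11.1803
d((2, 8), (-1, -3)) = 11.4018
d((2, 8), (-9, -11)) = 21.9545
d((19, 6), (3, 20)) = 21.2603
d((19, 6), (-1, -17)) = 30.4795
d((19, 6), (4, 19)) = 19.8494
d((19, 6), (-1, -3)) = 21.9317
d((19, 6), (-9, -11)) = 32.7567
d((3, 20), (-1, -17)) = 37.2156
d((3, 20), (4, 19)) = 1.4142 <-- minimum
d((3, 20), (-1, -3)) = 23.3452
d((3, 20), (-9, -11)) = 33.2415
d((-1, -17), (4, 19)) = 36.3456
d((-1, -17), (-1, -3)) = 14.0
d((-1, -17), (-9, -11)) = 10.0
d((4, 19), (-1, -3)) = 22.561
d((4, 19), (-9, -11)) = 32.6956
d((-1, -3), (-9, -11)) = 11.3137

Closest pair: (3, 20) and (4, 19) with distance 1.4142

The closest pair is (3, 20) and (4, 19) with Euclidean distance 1.4142. For 7 points, brute-force pairwise comparison is shown above. For large n, the divide-and-conquer algorithm (sort by x, recurse on halves, check the dividing strip) achieves O(n log n).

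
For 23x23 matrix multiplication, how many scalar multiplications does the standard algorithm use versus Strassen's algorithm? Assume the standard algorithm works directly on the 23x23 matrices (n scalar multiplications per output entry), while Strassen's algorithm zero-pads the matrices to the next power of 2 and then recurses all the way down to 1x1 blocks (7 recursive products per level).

Matrix multiplication for 23x23 matrices:

Strassen's algorithm requires power-of-2 dimensions. Pad 23x23 to 32x32 (next power of 2).

Standard algorithm: 23^3 = 12167 multiplications
Strassen's algorithm: 7^(log2(32)) = 7^5 = 16807 multiplications
Difference: 12167 - 16807 = -4640 (Strassen uses MORE here due to padding overhead — for small or just-over-power-of-2 n, padding can outweigh the per-level savings)

Standard: 12167 multiplications (23^3). Strassen: 16807 multiplications (7^5, after padding to 32x32). Strassen reduces 8 recursive multiplications to 7 at each level.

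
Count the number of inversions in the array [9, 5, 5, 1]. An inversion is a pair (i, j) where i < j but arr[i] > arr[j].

Finding inversions in [9, 5, 5, 1]:

(0, 1): arr[0]=9 > arr[1]=5
(0, 2): arr[0]=9 > arr[2]=5
(0, 3): arr[0]=9 > arr[3]=1
(1, 3): arr[1]=5 > arr[3]=1
(2, 3): arr[2]=5 > arr[3]=1

Total inversions: 5

The array has 5 inversion(s): (0,1), (0,2), (0,3), (1,3), (2,3). Each pair (i,j) satisfies i < j and arr[i] > arr[j].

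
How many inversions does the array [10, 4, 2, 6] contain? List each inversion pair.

Finding inversions in [10, 4, 2, 6]:

(0, 1): arr[0]=10 > arr[1]=4
(0, 2): arr[0]=10 > arr[2]=2
(0, 3): arr[0]=10 > arr[3]=6
(1, 2): arr[1]=4 > arr[2]=2

Total inversions: 4

The array has 4 inversion(s): (0,1), (0,2), (0,3), (1,2). Each pair (i,j) satisfies i < j and arr[i] > arr[j].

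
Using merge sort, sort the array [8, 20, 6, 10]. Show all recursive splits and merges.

Merge sort trace:

Split: [8, 20, 6, 10] -> [8, 20] and [6, 10]
  Split: [8, 20] -> [8] and [20]
  Merge: [8] + [20] -> [8, 20]
  Split: [6, 10] -> [6] and [10]
  Merge: [6] + [10] -> [6, 10]
Merge: [8, 20] + [6, 10] -> [6, 8, 10, 20]

Final sorted array: [6, 8, 10, 20]

The merge sort proceeds by recursively splitting the array and merging sorted halves.
After all merges, the sorted array is [6, 8, 10, 20].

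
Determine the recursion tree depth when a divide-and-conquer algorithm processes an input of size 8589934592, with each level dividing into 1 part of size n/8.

For divide and conquer with division factor 8:

Problem sizes at each level:
Level 0: 8589934592
Level 1: 1073741824
Level 2: 134217728
Level 3: 16777216
Level 4: 2097152
Level 5: 262144
Level 6: 32768
Level 7: 4096
Level 8: 512
Level 9: 64
Level 10: 8
Level 11: 1

The root is level 0 and the size-1 base case is level 11 (the tree spans levels 0 through 11, i.e. 12 levels counting the root), so the depth is the number of divisions: log_8(8589934592) = 11

The recursion tree depth is log_8(8589934592) = 11. At each level, the problem size is divided by 8, so it takes 11 divisions to reduce to a base case of size 1. The algorithm makes 1 recursive call at each level.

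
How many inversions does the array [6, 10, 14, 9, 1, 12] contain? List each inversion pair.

Finding inversions in [6, 10, 14, 9, 1, 12]:

(0, 4): arr[0]=6 > arr[4]=1
(1, 3): arr[1]=10 > arr[3]=9
(1, 4): arr[1]=10 > arr[4]=1
(2, 3): arr[2]=14 > arr[3]=9
(2, 4): arr[2]=14 > arr[4]=1
(2, 5): arr[2]=14 > arr[5]=12
(3, 4): arr[3]=9 > arr[4]=1

Total inversions: 7

The array has 7 inversion(s): (0,4), (1,3), (1,4), (2,3), (2,4), (2,5), (3,4). Each pair (i,j) satisfies i < j and arr[i] > arr[j].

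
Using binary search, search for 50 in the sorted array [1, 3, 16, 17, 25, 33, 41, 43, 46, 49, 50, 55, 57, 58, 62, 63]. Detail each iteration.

Binary search for 50 in [1, 3, 16, 17, 25, 33, 41, 43, 46, 49, 50, 55, 57, 58, 62, 63]:

lo=0, hi=15, mid=7, arr[mid]=43 -> 43 < 50, search right half
lo=8, hi=15, mid=11, arr[mid]=55 -> 55 > 50, search left half
lo=8, hi=10, mid=9, arr[mid]=49 -> 49 < 50, search right half
lo=10, hi=10, mid=10, arr[mid]=50 -> Found target at index 10!

Binary search finds 50 at index 10 after 4 comparisons. The search repeatedly halves the search space by comparing with the middle element.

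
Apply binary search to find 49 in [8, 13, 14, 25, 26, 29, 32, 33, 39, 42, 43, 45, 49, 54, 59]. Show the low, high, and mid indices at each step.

Binary search for 49 in [8, 13, 14, 25, 26, 29, 32, 33, 39, 42, 43, 45, 49, 54, 59]:

lo=0, hi=14, mid=7, arr[mid]=33 -> 33 < 49, search right half
lo=8, hi=14, mid=11, arr[mid]=45 -> 45 < 49, search right half
lo=12, hi=14, mid=13, arr[mid]=54 -> 54 > 49, search left half
lo=12, hi=12, mid=12, arr[mid]=49 -> Found target at index 12!

Binary search finds 49 at index 12 after 4 comparisons. The search repeatedly halves the search space by comparing with the middle element.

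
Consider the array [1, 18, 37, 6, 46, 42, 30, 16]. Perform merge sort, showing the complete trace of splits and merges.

Merge sort trace:

Split: [1, 18, 37, 6, 46, 42, 30, 16] -> [1, 18, 37, 6] and [46, 42, 30, 16]
  Split: [1, 18, 37, 6] -> [1, 18] and [37, 6]
    Split: [1, 18] -> [1] and [18]
    Merge: [1] + [18] -> [1, 18]
    Split: [37, 6] -> [37] and [6]
    Merge: [37] + [6] -> [6, 37]
  Merge: [1, 18] + [6, 37] -> [1, 6, 18, 37]
  Split: [46, 42, 30, 16] -> [46, 42] and [30, 16]
    Split: [46, 42] -> [46] and [42]
    Merge: [46] + [42] -> [42, 46]
    Split: [30, 16] -> [30] and [16]
    Merge: [30] + [16] -> [16, 30]
  Merge: [42, 46] + [16, 30] -> [16, 30, 42, 46]
Merge: [1, 6, 18, 37] + [16, 30, 42, 46] -> [1, 6, 16, 18, 30, 37, 42, 46]

Final sorted array: [1, 6, 16, 18, 30, 37, 42, 46]

The merge sort proceeds by recursively splitting the array and merging sorted halves.
After all merges, the sorted array is [1, 6, 16, 18, 30, 37, 42, 46].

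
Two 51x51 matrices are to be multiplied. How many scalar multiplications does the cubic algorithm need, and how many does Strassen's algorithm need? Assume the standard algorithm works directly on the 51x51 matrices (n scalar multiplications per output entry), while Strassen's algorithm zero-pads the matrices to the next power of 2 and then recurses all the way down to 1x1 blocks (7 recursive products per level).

Matrix multiplication for 51x51 matrices:

Strassen's algorithm requires power-of-2 dimensions. Pad 51x51 to 64x64 (next power of 2).

Standard algorithm: 51^3 = 132651 multiplications
Strassen's algorithm: 7^(log2(64)) = 7^6 = 117649 multiplications
Savings: 132651 - 117649 = 15002 multiplications

Standard: 132651 multiplications (51^3). Strassen: 117649 multiplications (7^6, after padding to 64x64). Strassen reduces 8 recursive multiplications to 7 at each level.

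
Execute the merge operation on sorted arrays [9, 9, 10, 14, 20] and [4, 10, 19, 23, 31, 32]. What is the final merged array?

Merging process:

Compare 9 vs 4: take 4 from right. Merged: [4]
Compare 9 vs 10: take 9 from left. Merged: [4, 9]
Compare 9 vs 10: take 9 from left. Merged: [4, 9, 9]
Compare 10 vs 10: take 10 from left. Merged: [4, 9, 9, 10]
Compare 14 vs 10: take 10 from right. Merged: [4, 9, 9, 10, 10]
Compare 14 vs 19: take 14 from left. Merged: [4, 9, 9, 10, 10, 14]
Compare 20 vs 19: take 19 from right. Merged: [4, 9, 9, 10, 10, 14, 19]
Compare 20 vs 23: take 20 from left. Merged: [4, 9, 9, 10, 10, 14, 19, 20]
Append remaining from right: [23, 31, 32]. Merged: [4, 9, 9, 10, 10, 14, 19, 20, 23, 31, 32]

Final merged array: [4, 9, 9, 10, 10, 14, 19, 20, 23, 31, 32]
Total comparisons: 8

The merged array is [4, 9, 9, 10, 10, 14, 19, 20, 23, 31, 32], requiring 8 comparisons. The merge step runs in O(n) time where n is the total number of elements.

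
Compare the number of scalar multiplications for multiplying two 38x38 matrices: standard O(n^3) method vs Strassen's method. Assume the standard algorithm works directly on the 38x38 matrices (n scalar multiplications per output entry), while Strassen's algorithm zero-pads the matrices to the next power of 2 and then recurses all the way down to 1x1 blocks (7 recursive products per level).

Matrix multiplication for 38x38 matrices:

Strassen's algorithm requires power-of-2 dimensions. Pad 38x38 to 64x64 (next power of 2).

Standard algorithm: 38^3 = 54872 multiplications
Strassen's algorithm: 7^(log2(64)) = 7^6 = 117649 multiplications
Difference: 54872 - 117649 = -62777 (Strassen uses MORE here due to padding overhead — for small or just-over-power-of-2 n, padding can outweigh the per-level savings)

Standard: 54872 multiplications (38^3). Strassen: 117649 multiplications (7^6, after padding to 64x64). Strassen reduces 8 recursive multiplications to 7 at each level.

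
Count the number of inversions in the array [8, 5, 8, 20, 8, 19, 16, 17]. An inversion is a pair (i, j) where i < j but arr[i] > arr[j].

Finding inversions in [8, 5, 8, 20, 8, 19, 16, 17]:

(0, 1): arr[0]=8 > arr[1]=5
(3, 4): arr[3]=20 > arr[4]=8
(3, 5): arr[3]=20 > arr[5]=19
(3, 6): arr[3]=20 > arr[6]=16
(3, 7): arr[3]=20 > arr[7]=17
(5, 6): arr[5]=19 > arr[6]=16
(5, 7): arr[5]=19 > arr[7]=17

Total inversions: 7

The array has 7 inversion(s): (0,1), (3,4), (3,5), (3,6), (3,7), (5,6), (5,7). Each pair (i,j) satisfies i < j and arr[i] > arr[j].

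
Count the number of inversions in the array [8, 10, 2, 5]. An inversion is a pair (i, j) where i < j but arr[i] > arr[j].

Finding inversions in [8, 10, 2, 5]:

(0, 2): arr[0]=8 > arr[2]=2
(0, 3): arr[0]=8 > arr[3]=5
(1, 2): arr[1]=10 > arr[2]=2
(1, 3): arr[1]=10 > arr[3]=5

Total inversions: 4

The array has 4 inversion(s): (0,2), (0,3), (1,2), (1,3). Each pair (i,j) satisfies i < j and arr[i] > arr[j].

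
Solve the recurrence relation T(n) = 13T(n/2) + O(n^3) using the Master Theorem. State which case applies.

Master Theorem for T(n) = 13T(n/2) + O(n^3):

a = 13, b = 2, c = 3
log_b(a) = log_2(13) = 3.7004

Case 1: c = 3 < log_2(13) = 3.7004
T(n) = O(n^(log_2 13))

For T(n) = 13T(n/2) + O(n^3): log_2(13) = 3.7004. This is Case 1 of the Master Theorem (c < log_b(a), work dominated by leaves), giving O(n^(log_2 13)).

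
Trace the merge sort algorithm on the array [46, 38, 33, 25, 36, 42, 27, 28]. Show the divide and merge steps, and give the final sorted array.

Merge sort trace:

Split: [46, 38, 33, 25, 36, 42, 27, 28] -> [46, 38, 33, 25] and [36, 42, 27, 28]
  Split: [46, 38, 33, 25] -> [46, 38] and [33, 25]
    Split: [46, 38] -> [46] and [38]
    Merge: [46] + [38] -> [38, 46]
    Split: [33, 25] -> [33] and [25]
    Merge: [33] + [25] -> [25, 33]
  Merge: [38, 46] + [25, 33] -> [25, 33, 38, 46]
  Split: [36, 42, 27, 28] -> [36, 42] and [27, 28]
    Split: [36, 42] -> [36] and [42]
    Merge: [36] + [42] -> [36, 42]
    Split: [27, 28] -> [27] and [28]
    Merge: [27] + [28] -> [27, 28]
  Merge: [36, 42] + [27, 28] -> [27, 28, 36, 42]
Merge: [25, 33, 38, 46] + [27, 28, 36, 42] -> [25, 27, 28, 33, 36, 38, 42, 46]

Final sorted array: [25, 27, 28, 33, 36, 38, 42, 46]

The merge sort proceeds by recursively splitting the array and merging sorted halves.
After all merges, the sorted array is [25, 27, 28, 33, 36, 38, 42, 46].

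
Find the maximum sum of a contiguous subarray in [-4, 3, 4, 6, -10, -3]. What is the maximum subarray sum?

Using Kadane's algorithm on [-4, 3, 4, 6, -10, -3]:

Scanning through the array:
Position 1 (value 3): max_ending_here = 3, max_so_far = 3
Position 2 (value 4): max_ending_here = 7, max_so_far = 7
Position 3 (value 6): max_ending_here = 13, max_so_far = 13
Position 4 (value -10): max_ending_here = 3, max_so_far = 13
Position 5 (value -3): max_ending_here = 0, max_so_far = 13

Maximum subarray: [3, 4, 6]
Maximum sum: 13

The maximum subarray is [3, 4, 6] with sum 13. This subarray runs from index 1 to index 3.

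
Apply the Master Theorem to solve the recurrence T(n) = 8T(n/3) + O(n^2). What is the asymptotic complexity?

Master Theorem for T(n) = 8T(n/3) + O(n^2):

a = 8, b = 3, c = 2
log_b(a) = log_3(8) = 1.8928

Case 3: c = 2 > log_3(8) = 1.8928
T(n) = O(n^2) = O(n^2)

For T(n) = 8T(n/3) + O(n^2): log_3(8) = 1.8928. This is Case 3 of the Master Theorem (c > log_b(a), work dominated by root), giving O(n^2).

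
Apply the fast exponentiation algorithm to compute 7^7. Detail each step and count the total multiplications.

Computing 7^7 by squaring (build up from 7^1; each line after the first costs one multiplication):

7^1 = 7
7^2 = (7^1)^2 = 7^2 = 49
7^3 = 7 * 7^2 = 7 * 49 = 343
7^6 = (7^3)^2 = 343^2 = 117649
7^7 = 7 * 7^6 = 7 * 117649 = 823543

Result: 823543
Multiplications needed: 4 (4 lines after 7^1)

7^7 = 823543. Using exponentiation by squaring, this requires 4 multiplications. The key idea: if the exponent is even, square the half-power; if odd, multiply by the base once.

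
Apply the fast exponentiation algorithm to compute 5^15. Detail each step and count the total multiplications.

Computing 5^15 by squaring (build up from 5^1; each line after the first costs one multiplication):

5^1 = 5
5^2 = (5^1)^2 = 5^2 = 25
5^3 = 5 * 5^2 = 5 * 25 = 125
5^6 = (5^3)^2 = 125^2 = 15625
5^7 = 5 * 5^6 = 5 * 15625 = 78125
5^14 = (5^7)^2 = 78125^2 = 6103515625
5^15 = 5 * 5^14 = 5 * 6103515625 = 30517578125

Result: 30517578125
Multiplications needed: 6 (6 lines after 5^1)

5^15 = 30517578125. Using exponentiation by squaring, this requires 6 multiplications. The key idea: if the exponent is even, square the half-power; if odd, multiply by the base once.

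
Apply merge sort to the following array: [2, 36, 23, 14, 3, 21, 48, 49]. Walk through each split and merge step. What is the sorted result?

Merge sort trace:

Split: [2, 36, 23, 14, 3, 21, 48, 49] -> [2, 36, 23, 14] and [3, 21, 48, 49]
  Split: [2, 36, 23, 14] -> [2, 36] and [23, 14]
    Split: [2, 36] -> [2] and [36]
    Merge: [2] + [36] -> [2, 36]
    Split: [23, 14] -> [23] and [14]
    Merge: [23] + [14] -> [14, 23]
  Merge: [2, 36] + [14, 23] -> [2, 14, 23, 36]
  Split: [3, 21, 48, 49] -> [3, 21] and [48, 49]
    Split: [3, 21] -> [3] and [21]
    Merge: [3] + [21] -> [3, 21]
    Split: [48, 49] -> [48] and [49]
    Merge: [48] + [49] -> [48, 49]
  Merge: [3, 21] + [48, 49] -> [3, 21, 48, 49]
Merge: [2, 14, 23, 36] + [3, 21, 48, 49] -> [2, 3, 14, 21, 23, 36, 48, 49]

Final sorted array: [2, 3, 14, 21, 23, 36, 48, 49]

The merge sort proceeds by recursively splitting the array and merging sorted halves.
After all merges, the sorted array is [2, 3, 14, 21, 23, 36, 48, 49].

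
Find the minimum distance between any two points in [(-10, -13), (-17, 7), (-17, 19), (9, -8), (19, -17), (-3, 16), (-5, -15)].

Computing all pairwise distances among 7 points:

d((-10, -13), (-17, 7)) = 21.1896
d((-10, -13), (-17, 19)) = 32.7567
d((-10, -13), (9, -8)) = 19.6469
d((-10, -13), (19, -17)) = 29.2746
d((-10, -13), (-3, 16)) = 29.8329
d((-10, -13), (-5, -15)) = 5.3852 <-- minimum
d((-17, 7), (-17, 19)) = 12.0
d((-17, 7), (9, -8)) = 30.0167
d((-17, 7), (19, -17)) = 43.2666
d((-17, 7), (-3, 16)) = 16.6433
d((-17, 7), (-5, -15)) = 25.0599
d((-17, 19), (9, -8)) = 37.4833
d((-17, 19), (19, -17)) = 50.9117
d((-17, 19), (-3, 16)) = 14.3178
d((-17, 19), (-5, -15)) = 36.0555
d((9, -8), (19, -17)) = 13.4536
d((9, -8), (-3, 16)) = 26.8328
d((9, -8), (-5, -15)) = 15.6525
d((19, -17), (-3, 16)) = 39.6611
d((19, -17), (-5, -15)) = 24.0832
d((-3, 16), (-5, -15)) = 31.0644

Closest pair: (-10, -13) and (-5, -15) with distance 5.3852

The closest pair is (-10, -13) and (-5, -15) with Euclidean distance 5.3852. For 7 points, brute-force pairwise comparison is shown above. For large n, the divide-and-conquer algorithm (sort by x, recurse on halves, check the dividing strip) achieves O(n log n).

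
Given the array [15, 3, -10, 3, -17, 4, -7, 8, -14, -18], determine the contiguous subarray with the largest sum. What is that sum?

Using Kadane's algorithm on [15, 3, -10, 3, -17, 4, -7, 8, -14, -18]:

Scanning through the array:
Position 1 (value 3): max_ending_here = 18, max_so_far = 18
Position 2 (value -10): max_ending_here = 8, max_so_far = 18
Position 3 (value 3): max_ending_here = 11, max_so_far = 18
Position 4 (value -17): max_ending_here = -6, max_so_far = 18
Position 5 (value 4): max_ending_here = 4, max_so_far = 18
Position 6 (value -7): max_ending_here = -3, max_so_far = 18
Position 7 (value 8): max_ending_here = 8, max_so_far = 18
Position 8 (value -14): max_ending_here = -6, max_so_far = 18
Position 9 (value -18): max_ending_here = -18, max_so_far = 18

Maximum subarray: [15, 3]
Maximum sum: 18

The maximum subarray is [15, 3] with sum 18. This subarray runs from index 0 to index 1.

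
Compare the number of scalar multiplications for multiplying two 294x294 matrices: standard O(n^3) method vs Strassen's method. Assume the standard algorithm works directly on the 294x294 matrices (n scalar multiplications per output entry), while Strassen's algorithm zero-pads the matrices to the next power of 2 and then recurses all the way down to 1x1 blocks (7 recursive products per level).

Matrix multiplication for 294x294 matrices:

Strassen's algorithm requires power-of-2 dimensions. Pad 294x294 to 512x512 (next power of 2).

Standard algorithm: 294^3 = 25412184 multiplications
Strassen's algorithm: 7^(log2(512)) = 7^9 = 40353607 multiplications
Difference: 25412184 - 40353607 = -14941423 (Strassen uses MORE here due to padding overhead — for small or just-over-power-of-2 n, padding can outweigh the per-level savings)

Standard: 25412184 multiplications (294^3). Strassen: 40353607 multiplications (7^9, after padding to 512x512). Strassen reduces 8 recursive multiplications to 7 at each level.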